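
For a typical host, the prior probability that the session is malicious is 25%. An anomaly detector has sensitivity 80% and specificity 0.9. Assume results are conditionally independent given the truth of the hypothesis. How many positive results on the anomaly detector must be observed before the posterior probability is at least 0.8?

2

Prior odds: 0.25 ÷ 0.75 = 1/3.
False-positive rate = 1 − 0.9 = 0.1; likelihood ratio of a positive = 0.8/0.1 = 8.
Target odds: 0.8 ÷ 0.2 = 4.
Require 8ⁿ ≥ 4 ÷ (1/3) = 12.
8¹ = 8 falls short of 12 but 8² = 64 reaches it, so n = 2.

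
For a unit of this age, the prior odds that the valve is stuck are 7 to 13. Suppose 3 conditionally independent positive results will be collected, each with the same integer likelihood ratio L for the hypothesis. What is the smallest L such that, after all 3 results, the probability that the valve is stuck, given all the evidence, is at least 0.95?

Prior odds = 7/13.
Target odds = 0.95/0.05 = 19.
Need L³ ≥ 19 ÷ (7/13) = 247/7.
3³ = 27 < 247/7 ≤ 64 = 4³, so L = 4.

4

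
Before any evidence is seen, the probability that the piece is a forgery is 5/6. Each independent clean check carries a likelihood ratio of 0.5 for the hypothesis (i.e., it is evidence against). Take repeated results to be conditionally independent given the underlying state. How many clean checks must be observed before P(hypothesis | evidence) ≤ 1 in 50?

8

Prior odds: (5/6) ÷ (1/6) = 5.
Likelihood ratio per clean check = 0.5.
Target posterior odds = 0.02/0.98 = 1/49.
Need 5 × 0.5ⁿ ≤ 1/49, i.e. 0.5ⁿ ≤ 1/245.
0.5⁷ = 0.0078125 is still above 1/245 but 0.5⁸ = 0.00390625 is at or below it, so n = 8.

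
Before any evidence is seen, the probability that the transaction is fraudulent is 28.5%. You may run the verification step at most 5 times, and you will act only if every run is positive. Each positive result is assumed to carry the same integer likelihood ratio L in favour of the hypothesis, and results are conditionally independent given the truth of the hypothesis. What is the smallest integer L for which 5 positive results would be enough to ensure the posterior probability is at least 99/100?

4

Prior odds = 0.285/0.715 = 57/143.
Target odds = 0.99/0.01 = 99.
Need L⁵ ≥ 99 ÷ (57/143) = 4719/19.
3⁵ = 243 < 4719/19 ≤ 1024 = 4⁵, so L = 4.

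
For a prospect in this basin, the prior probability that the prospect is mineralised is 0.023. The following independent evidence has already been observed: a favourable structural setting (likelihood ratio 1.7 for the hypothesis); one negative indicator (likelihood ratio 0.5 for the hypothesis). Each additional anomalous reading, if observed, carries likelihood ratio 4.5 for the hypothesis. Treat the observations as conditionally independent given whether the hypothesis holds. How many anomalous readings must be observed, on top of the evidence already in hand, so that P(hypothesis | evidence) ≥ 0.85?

4

Prior odds = 0.023/0.977 = 23/977.
Combined Bayes factor of the evidence already in hand = 1.7 × 0.5 = 0.85.
Odds after that evidence = (23/977) × 0.85 = 391/19540.
Target odds = 0.85/0.15 = 17/3.
Need 4.5ⁿ ≥ 17/3 ÷ (391/19540) = 19540/69.
4.5³ = 91.125 falls short of 19540/69 but 4.5⁴ = 410.0625 reaches it, so n = 4.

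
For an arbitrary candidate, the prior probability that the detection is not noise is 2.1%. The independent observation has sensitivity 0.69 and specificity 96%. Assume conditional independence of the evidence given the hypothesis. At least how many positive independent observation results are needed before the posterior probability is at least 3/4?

2

Prior odds = 0.021/0.979 = 21/979.
False-positive rate = 1 − 0.96 = 0.04; likelihood ratio of a positive = 0.69/0.04 = 17.25.
Target posterior odds = 0.75/0.25 = 3.
Need (21/979) × 17.25ⁿ ≥ 3, i.e. 17.25ⁿ ≥ 979/7.
17.25¹ = 17.25 falls short of 979/7 but 17.25² = 297.5625 reaches it, so n = 2.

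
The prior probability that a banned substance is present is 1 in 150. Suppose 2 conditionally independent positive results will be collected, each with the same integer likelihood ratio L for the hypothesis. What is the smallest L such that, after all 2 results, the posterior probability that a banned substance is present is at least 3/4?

22

Prior odds = (1/150)/(149/150) = 1/149.
Target odds = 0.75/0.25 = 3.
Need L² ≥ 3 ÷ (1/149) = 447.
21² = 441 < 447 ≤ 484 = 22², so L = 22.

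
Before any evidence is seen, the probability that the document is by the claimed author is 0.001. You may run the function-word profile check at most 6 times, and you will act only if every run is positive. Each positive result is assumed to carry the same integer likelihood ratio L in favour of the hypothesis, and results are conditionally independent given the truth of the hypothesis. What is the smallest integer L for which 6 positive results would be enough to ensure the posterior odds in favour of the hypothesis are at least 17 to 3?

Prior odds = 0.001/0.999 = 1/999.
Target odds = 17/3.
Need L⁶ ≥ 17/3 ÷ (1/999) = 5661.
4⁶ = 4096 < 5661 ≤ 15625 = 5⁶, so L = 5.

5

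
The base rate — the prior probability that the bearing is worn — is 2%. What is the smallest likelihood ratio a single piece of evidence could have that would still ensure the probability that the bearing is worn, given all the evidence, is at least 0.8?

Prior odds = 0.02/0.98 = 1/49.
Target odds = 0.8/0.2 = 4.
Required Bayes factor = 4 ÷ (1/49) = 196.

196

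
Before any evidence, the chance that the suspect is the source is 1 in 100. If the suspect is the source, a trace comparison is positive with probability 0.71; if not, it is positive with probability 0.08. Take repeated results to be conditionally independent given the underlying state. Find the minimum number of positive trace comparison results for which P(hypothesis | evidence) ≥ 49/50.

Prior odds = 0.01/0.99 = 1/99.
Likelihood ratio of a positive = 0.71/0.08 = 8.875.
Target odds: 0.98 ÷ 0.02 = 49.
Need (1/99) × 8.875ⁿ ≥ 49, i.e. 8.875ⁿ ≥ 4851.
8.875³ = 357911/512 falls short of 4851 but 8.875⁴ = 25411681/4096 reaches it, so n = 4.

4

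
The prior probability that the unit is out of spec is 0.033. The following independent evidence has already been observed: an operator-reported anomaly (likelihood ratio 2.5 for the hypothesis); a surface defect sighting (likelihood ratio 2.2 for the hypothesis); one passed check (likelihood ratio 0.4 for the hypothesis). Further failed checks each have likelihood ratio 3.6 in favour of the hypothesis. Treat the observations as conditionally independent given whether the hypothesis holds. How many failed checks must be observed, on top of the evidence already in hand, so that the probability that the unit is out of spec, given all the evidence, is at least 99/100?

Prior odds = 0.033/0.967 = 33/967.
Combined Bayes factor of the evidence already in hand = 2.5 × 2.2 × 0.4 = 2.2.
Odds after that evidence = (33/967) × 2.2 = 363/4835.
Target odds = 0.99/0.01 = 99.
Need 3.6ⁿ ≥ 99 ÷ (363/4835) = 14505/11.
3.6⁵ = 604.66176 falls short of 14505/11 but 3.6⁶ = 34012224/15625 reaches it, so n = 6.

6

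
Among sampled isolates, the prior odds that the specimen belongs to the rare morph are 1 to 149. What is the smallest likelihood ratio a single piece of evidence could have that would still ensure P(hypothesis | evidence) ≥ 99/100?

14751

Prior odds = 1/149.
Target odds = 0.99/0.01 = 99.
Required Bayes factor = 99 ÷ (1/149) = 14751.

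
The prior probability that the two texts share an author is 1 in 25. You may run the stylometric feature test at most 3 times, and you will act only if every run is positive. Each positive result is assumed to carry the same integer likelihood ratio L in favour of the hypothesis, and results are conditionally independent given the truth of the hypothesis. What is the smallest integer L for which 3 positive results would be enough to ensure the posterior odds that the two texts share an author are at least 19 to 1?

Prior odds = 0.04/0.96 = 1/24.
Target odds = 19.
Need L³ ≥ 19 ÷ (1/24) = 456.
7³ = 343 < 456 ≤ 512 = 8³, so L = 8.

8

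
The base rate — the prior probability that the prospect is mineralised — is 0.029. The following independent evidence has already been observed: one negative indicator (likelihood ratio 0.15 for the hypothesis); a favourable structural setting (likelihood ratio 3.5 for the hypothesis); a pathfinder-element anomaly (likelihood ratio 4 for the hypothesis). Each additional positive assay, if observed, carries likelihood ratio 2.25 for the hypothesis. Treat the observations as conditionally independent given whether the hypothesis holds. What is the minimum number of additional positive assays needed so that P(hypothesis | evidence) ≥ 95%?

8

Prior odds = 0.029/0.971 = 29/971.
Combined Bayes factor of the evidence already in hand = 0.15 × 3.5 × 4 = 2.1.
Odds after that evidence = (29/971) × 2.1 = 609/9710.
Target odds = 0.95/0.05 = 19.
Need 2.25ⁿ ≥ 19 ÷ (609/9710) = 184490/609.
2.25⁷ = 4782969/16384 falls short of 184490/609 but 2.25⁸ = 43046721/65536 reaches it, so n = 8.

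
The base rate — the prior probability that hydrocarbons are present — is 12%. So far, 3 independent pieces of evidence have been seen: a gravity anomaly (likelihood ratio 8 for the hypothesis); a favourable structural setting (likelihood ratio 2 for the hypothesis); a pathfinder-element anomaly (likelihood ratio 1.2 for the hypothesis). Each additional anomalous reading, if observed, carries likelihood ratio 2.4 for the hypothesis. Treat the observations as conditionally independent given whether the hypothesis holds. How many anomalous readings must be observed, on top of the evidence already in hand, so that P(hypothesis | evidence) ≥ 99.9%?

7

Prior odds = 0.12/0.88 = 3/22.
Combined Bayes factor of the evidence already in hand = 8 × 2 × 1.2 = 19.2.
Odds after that evidence = (3/22) × 19.2 = 144/55.
Target odds = 0.999/0.001 = 999.
Need 2.4ⁿ ≥ 999 ÷ (144/55) = 381.5625.
2.4⁶ = 2985984/15625 falls short of 381.5625 but 2.4⁷ = 35831808/78125 reaches it, so n = 7.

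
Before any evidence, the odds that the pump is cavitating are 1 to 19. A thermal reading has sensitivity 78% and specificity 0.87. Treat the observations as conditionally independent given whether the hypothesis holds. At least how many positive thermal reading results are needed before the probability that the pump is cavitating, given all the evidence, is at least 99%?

5

Prior odds = 1/19.
False-positive rate = 1 − 0.87 = 0.13; likelihood ratio of a positive = 0.78/0.13 = 6.
Target odds: 0.99 ÷ 0.01 = 99.
Need (1/19) × 6ⁿ ≥ 99, i.e. 6ⁿ ≥ 1881.
6⁴ = 1296 falls short of 1881 but 6⁵ = 7776 reaches it, so n = 5.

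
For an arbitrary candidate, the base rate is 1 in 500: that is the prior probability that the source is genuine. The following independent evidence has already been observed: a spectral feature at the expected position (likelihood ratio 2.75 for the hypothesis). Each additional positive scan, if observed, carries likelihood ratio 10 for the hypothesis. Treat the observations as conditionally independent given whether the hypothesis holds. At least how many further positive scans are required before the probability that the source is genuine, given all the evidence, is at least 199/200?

5

Prior odds = 0.002/0.998 = 1/499.
Bayes factor of the evidence already in hand = 2.75.
Odds after that evidence = (1/499) × 2.75 = 11/1996.
Target odds = 0.995/0.005 = 199.
Need 10ⁿ ≥ 199 ÷ (11/1996) = 397204/11.
10⁴ = 10000 falls short of 397204/11 but 10⁵ = 100000 reaches it, so n = 5.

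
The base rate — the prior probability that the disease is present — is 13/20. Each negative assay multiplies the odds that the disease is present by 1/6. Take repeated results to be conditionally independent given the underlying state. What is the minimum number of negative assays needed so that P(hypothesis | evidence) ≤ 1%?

Prior odds: 0.65 ÷ 0.35 = 13/7.
Likelihood ratio per negative assay = 1/6.
Target posterior odds = 0.01/0.99 = 1/99.
Require (1/6)ⁿ ≤ 1/99 ÷ (13/7) = 7/1287.
(1/6)² = 1/36 is still above 7/1287 but (1/6)³ = 1/216 is at or below it, so n = 3.

3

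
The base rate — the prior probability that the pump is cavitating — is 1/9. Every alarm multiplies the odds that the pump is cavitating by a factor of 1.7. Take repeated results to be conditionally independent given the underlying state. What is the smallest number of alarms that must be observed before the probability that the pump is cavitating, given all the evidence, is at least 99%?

Prior odds = (1/9)/(8/9) = 0.125.
Likelihood ratio per alarm = 1.7.
Target posterior odds = 0.99/0.01 = 99.
Require 1.7ⁿ ≥ 99 ÷ 0.125 = 792.
1.7¹² ≈582.622 falls short of 792 but 1.7¹³ ≈990.458 reaches it, so n = 13.

13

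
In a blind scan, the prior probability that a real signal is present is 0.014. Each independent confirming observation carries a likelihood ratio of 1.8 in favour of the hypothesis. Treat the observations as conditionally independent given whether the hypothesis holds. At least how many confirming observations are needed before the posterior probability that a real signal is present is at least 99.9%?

19

Prior odds = 0.014/0.986 = 7/493.
Likelihood ratio per confirming observation = 1.8.
Target posterior odds = 0.999/0.001 = 999.
Require 1.8ⁿ ≥ 999 ÷ (7/493) = 492507/7.
1.8¹⁸ ≈39346.4 falls short of 492507/7 but 1.8¹⁹ ≈70823.5 reaches it, so n = 19.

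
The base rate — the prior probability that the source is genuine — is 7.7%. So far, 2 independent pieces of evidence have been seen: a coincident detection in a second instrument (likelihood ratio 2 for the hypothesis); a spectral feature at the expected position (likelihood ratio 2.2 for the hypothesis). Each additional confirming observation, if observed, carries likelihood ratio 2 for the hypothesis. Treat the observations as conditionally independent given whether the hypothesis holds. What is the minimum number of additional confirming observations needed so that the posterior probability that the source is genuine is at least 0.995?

Prior odds = 0.077/0.923 = 77/923.
Combined Bayes factor of the evidence already in hand = 2 × 2.2 = 4.4.
Odds after that evidence = (77/923) × 4.4 = 1694/4615.
Target odds = 0.995/0.005 = 199.
Need 2ⁿ ≥ 199 ÷ (1694/4615) = 918385/1694.
2⁹ = 512 falls short of 918385/1694 but 2¹⁰ = 1024 reaches it, so n = 10.

10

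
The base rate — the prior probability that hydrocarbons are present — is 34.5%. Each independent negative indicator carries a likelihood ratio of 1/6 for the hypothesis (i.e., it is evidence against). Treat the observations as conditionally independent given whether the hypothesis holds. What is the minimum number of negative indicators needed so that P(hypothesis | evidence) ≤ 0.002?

Prior odds = 0.345/0.655 = 69/131.
Likelihood ratio per negative indicator = 1/6.
Target odds: 0.002 ÷ 0.998 = 1/499.
Require (1/6)ⁿ ≤ 1/499 ÷ (69/131) = 131/34431.
(1/6)³ = 1/216 is still above 131/34431 but (1/6)⁴ = 1/1296 is at or below it, so n = 4.

4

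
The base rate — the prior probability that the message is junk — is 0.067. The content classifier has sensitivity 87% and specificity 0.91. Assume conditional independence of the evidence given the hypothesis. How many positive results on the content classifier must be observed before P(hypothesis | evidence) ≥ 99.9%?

Prior odds: 0.067 ÷ 0.933 = 67/933.
False-positive rate = 1 − 0.91 = 0.09; likelihood ratio of a positive = 0.87/0.09 = 29/3.
Target posterior odds = 0.999/0.001 = 999.
Need (67/933) × (29/3)ⁿ ≥ 999, i.e. (29/3)ⁿ ≥ 932067/67.
(29/3)⁴ = 707281/81 falls short of 932067/67 but (29/3)⁵ = 20511149/243 reaches it, so n = 5.

5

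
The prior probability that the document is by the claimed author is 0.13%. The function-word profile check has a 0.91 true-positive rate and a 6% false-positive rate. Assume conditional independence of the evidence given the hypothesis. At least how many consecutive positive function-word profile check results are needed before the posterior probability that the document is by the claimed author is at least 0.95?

Prior odds = 0.0013/0.9987 = 13/9987.
Likelihood ratio of a positive result = 0.91/0.06 = 91/6.
Target posterior odds = 0.95/0.05 = 19.
Require (91/6)ⁿ ≥ 19 ÷ (13/9987) = 189753/13.
(91/6)³ = 753571/216 falls short of 189753/13 but (91/6)⁴ = 68574961/1296 reaches it, so n = 4.

4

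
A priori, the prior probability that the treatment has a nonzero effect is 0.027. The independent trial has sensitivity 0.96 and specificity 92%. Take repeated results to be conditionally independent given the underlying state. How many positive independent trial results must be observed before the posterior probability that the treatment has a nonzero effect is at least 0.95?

3

Prior odds: 0.027 ÷ 0.973 = 27/973.
False-positive rate = 1 − 0.92 = 0.08; likelihood ratio of a positive = 0.96/0.08 = 12.
Target odds: 0.95 ÷ 0.05 = 19.
Need (27/973) × 12ⁿ ≥ 19, i.e. 12ⁿ ≥ 18487/27.
12² = 144 falls short of 18487/27 but 12³ = 1728 reaches it, so n = 3.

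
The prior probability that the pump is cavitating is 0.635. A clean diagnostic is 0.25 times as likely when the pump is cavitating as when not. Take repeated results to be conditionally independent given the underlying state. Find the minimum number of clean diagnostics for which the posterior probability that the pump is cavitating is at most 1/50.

Prior odds: 0.635 ÷ 0.365 = 127/73.
Likelihood ratio per clean diagnostic = 0.25.
Target odds: 0.02 ÷ 0.98 = 1/49.
Require 0.25ⁿ ≤ 1/49 ÷ (127/73) = 73/6223.
0.25³ = 0.015625 is still above 73/6223 but 0.25⁴ = 0.00390625 is at or below it, so n = 4.

4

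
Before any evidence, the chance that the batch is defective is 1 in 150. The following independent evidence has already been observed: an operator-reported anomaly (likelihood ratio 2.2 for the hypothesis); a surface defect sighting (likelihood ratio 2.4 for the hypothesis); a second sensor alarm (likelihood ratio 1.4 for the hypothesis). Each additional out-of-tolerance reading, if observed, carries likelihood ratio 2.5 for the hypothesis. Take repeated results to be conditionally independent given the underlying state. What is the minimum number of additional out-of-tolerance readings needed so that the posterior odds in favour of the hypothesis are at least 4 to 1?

Prior odds = (1/150)/(149/150) = 1/149.
Combined Bayes factor of the evidence already in hand = 2.2 × 2.4 × 1.4 = 7.392.
Odds after that evidence = (1/149) × 7.392 = 924/18625.
Target odds = 4.
Need 2.5ⁿ ≥ 4 ÷ (924/18625) = 18625/231.
2.5⁴ = 39.0625 falls short of 18625/231 but 2.5⁵ = 97.65625 reaches it, so n = 5.

5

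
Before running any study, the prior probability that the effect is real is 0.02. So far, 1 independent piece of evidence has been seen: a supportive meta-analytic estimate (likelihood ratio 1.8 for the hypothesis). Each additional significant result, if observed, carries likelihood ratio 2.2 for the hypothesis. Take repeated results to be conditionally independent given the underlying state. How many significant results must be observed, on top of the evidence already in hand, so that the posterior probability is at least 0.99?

Prior odds = 0.02/0.98 = 1/49.
Bayes factor of the evidence already in hand = 1.8.
Odds after that evidence = (1/49) × 1.8 = 9/245.
Target odds = 0.99/0.01 = 99.
Need 2.2ⁿ ≥ 99 ÷ (9/245) = 2695.
2.2¹⁰ ≈2655.99 falls short of 2695 but 2.2¹¹ ≈5843.18 reaches it, so n = 11.

11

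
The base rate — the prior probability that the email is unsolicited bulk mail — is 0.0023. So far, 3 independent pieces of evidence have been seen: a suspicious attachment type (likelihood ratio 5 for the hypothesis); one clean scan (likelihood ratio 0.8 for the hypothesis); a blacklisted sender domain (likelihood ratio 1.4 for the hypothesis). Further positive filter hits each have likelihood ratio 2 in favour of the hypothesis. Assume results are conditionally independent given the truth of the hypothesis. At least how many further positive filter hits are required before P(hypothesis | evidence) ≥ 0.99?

Prior odds = 0.0023/0.9977 = 23/9977.
Combined Bayes factor of the evidence already in hand = 5 × 0.8 × 1.4 = 5.6.
Odds after that evidence = (23/9977) × 5.6 = 644/49885.
Target odds = 0.99/0.01 = 99.
Need 2ⁿ ≥ 99 ÷ (644/49885) = 4938615/644.
2¹² = 4096 falls short of 4938615/644 but 2¹³ = 8192 reaches it, so n = 13.

13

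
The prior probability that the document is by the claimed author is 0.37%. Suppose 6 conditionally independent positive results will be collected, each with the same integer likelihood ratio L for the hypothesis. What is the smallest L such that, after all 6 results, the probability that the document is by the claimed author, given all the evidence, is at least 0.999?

9

Prior odds = 0.0037/0.9963 = 37/9963.
Target odds = 0.999/0.001 = 999.
Need L⁶ ≥ 999 ÷ (37/9963) = 269001.
8⁶ = 262144 < 269001 ≤ 531441 = 9⁶, so L = 9.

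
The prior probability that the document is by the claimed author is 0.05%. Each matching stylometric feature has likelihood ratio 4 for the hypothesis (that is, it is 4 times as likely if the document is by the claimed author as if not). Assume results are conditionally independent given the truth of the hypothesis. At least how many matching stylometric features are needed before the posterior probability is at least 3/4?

7

Prior odds = 0.0005/0.9995 = 1/1999.
Likelihood ratio per matching stylometric feature = 4.
Target odds: 0.75 ÷ 0.25 = 3.
Require 4ⁿ ≥ 3 ÷ (1/1999) = 5997.
4⁶ = 4096 falls short of 5997 but 4⁷ = 16384 reaches it, so n = 7.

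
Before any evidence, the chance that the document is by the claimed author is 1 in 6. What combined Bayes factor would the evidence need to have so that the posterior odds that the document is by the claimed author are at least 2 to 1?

10

Prior odds = (1/6)/(5/6) = 0.2.
Target odds = 2.
Required Bayes factor = 2 ÷ 0.2 = 10.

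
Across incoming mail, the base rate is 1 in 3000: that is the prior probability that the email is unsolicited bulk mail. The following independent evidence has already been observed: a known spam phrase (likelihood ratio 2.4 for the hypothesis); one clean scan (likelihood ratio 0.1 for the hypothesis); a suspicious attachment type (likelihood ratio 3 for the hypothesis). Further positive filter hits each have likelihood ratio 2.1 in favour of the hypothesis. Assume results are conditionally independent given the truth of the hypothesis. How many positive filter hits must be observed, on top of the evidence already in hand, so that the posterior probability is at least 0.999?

21

Prior odds = (1/3000)/(2999/3000) = 1/2999.
Combined Bayes factor of the evidence already in hand = 2.4 × 0.1 × 3 = 0.72.
Odds after that evidence = (1/2999) × 0.72 = 18/74975.
Target odds = 0.999/0.001 = 999.
Need 2.1ⁿ ≥ 999 ÷ (18/74975) = 4161112.5.
2.1²⁰ ≈2.78218e+06 falls short of 4161112.5 but 2.1²¹ ≈5.84259e+06 reaches it, so n = 21.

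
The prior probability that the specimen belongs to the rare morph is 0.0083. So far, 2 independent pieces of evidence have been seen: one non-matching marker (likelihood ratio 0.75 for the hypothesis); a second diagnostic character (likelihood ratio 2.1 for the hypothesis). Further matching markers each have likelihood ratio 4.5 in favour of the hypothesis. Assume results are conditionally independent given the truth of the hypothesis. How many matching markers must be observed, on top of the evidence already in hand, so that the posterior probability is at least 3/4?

4

Prior odds = 0.0083/0.9917 = 83/9917.
Combined Bayes factor of the evidence already in hand = 0.75 × 2.1 = 1.575.
Odds after that evidence = (83/9917) × 1.575 = 5229/396680.
Target odds = 0.75/0.25 = 3.
Need 4.5ⁿ ≥ 3 ÷ (5229/396680) = 396680/1743.
4.5³ = 91.125 falls short of 396680/1743 but 4.5⁴ = 410.0625 reaches it, so n = 4.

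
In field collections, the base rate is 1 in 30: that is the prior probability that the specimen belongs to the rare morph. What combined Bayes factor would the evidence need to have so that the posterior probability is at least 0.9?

Prior odds = (1/30)/(29/30) = 1/29.
Target odds = 0.9/0.1 = 9.
Required Bayes factor = 9 ÷ (1/29) = 261.

261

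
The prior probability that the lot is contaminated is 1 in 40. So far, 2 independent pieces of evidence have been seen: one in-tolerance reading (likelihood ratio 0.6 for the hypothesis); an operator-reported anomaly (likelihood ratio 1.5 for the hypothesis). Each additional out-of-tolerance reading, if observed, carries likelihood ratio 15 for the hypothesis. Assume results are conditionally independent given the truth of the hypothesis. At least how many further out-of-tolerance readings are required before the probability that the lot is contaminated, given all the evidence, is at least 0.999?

4

Prior odds = 0.025/0.975 = 1/39.
Combined Bayes factor of the evidence already in hand = 0.6 × 1.5 = 0.9.
Odds after that evidence = (1/39) × 0.9 = 3/130.
Target odds = 0.999/0.001 = 999.
Need 15ⁿ ≥ 999 ÷ (3/130) = 43290.
15³ = 3375 falls short of 43290 but 15⁴ = 50625 reaches it, so n = 4.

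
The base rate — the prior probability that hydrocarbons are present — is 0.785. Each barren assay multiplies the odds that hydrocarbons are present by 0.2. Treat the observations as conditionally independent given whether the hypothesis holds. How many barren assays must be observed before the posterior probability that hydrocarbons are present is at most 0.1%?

Prior odds: 0.785 ÷ 0.215 = 157/43.
Likelihood ratio per barren assay = 0.2.
Target odds: 0.001 ÷ 0.999 = 1/999.
Need (157/43) × 0.2ⁿ ≤ 1/999, i.e. 0.2ⁿ ≤ 43/156843.
0.2⁵ = 0.00032 is still above 43/156843 but 0.2⁶ = 1/15625 is at or below it, so n = 6.

6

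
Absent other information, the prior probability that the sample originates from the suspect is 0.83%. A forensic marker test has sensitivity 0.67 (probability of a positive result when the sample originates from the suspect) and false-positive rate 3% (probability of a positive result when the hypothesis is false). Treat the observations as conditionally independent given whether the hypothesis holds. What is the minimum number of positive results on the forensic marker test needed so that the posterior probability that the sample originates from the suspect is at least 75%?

2

Prior odds = 0.0083/0.9917 = 83/9917.
Likelihood ratio of a positive result = 0.67/0.03 = 67/3.
Target posterior odds = 0.75/0.25 = 3.
Need (83/9917) × (67/3)ⁿ ≥ 3, i.e. (67/3)ⁿ ≥ 29751/83.
(67/3)¹ = 67/3 falls short of 29751/83 but (67/3)² = 4489/9 reaches it, so n = 2.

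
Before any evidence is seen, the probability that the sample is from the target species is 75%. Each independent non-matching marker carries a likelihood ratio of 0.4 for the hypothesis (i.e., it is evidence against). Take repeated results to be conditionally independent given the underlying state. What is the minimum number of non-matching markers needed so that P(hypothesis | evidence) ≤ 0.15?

4

Prior odds: 0.75 ÷ 0.25 = 3.
Likelihood ratio per non-matching marker = 0.4.
Target posterior odds = 0.15/0.85 = 3/17.
Require 0.4ⁿ ≤ 3/17 ÷ 3 = 1/17.
0.4³ = 0.064 is still above 1/17 but 0.4⁴ = 0.0256 is at or below it, so n = 4.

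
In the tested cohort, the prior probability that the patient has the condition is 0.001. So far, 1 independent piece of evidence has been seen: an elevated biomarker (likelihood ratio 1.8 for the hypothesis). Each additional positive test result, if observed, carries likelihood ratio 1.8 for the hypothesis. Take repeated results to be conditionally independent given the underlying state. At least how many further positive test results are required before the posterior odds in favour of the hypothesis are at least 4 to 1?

Prior odds = 0.001/0.999 = 1/999.
Bayes factor of the evidence already in hand = 1.8.
Odds after that evidence = (1/999) × 1.8 = 1/555.
Target odds = 4.
Need 1.8ⁿ ≥ 4 ÷ (1/555) = 2220.
1.8¹³ ≈2082.3 falls short of 2220 but 1.8¹⁴ ≈3748.13 reaches it, so n = 14.

14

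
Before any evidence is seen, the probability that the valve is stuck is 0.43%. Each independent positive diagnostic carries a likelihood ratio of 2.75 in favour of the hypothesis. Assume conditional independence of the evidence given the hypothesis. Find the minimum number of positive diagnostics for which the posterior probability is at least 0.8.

Prior odds = 0.0043/0.9957 = 43/9957.
Likelihood ratio per positive diagnostic = 2.75.
Target odds: 0.8 ÷ 0.2 = 4.
Need (43/9957) × 2.75ⁿ ≥ 4, i.e. 2.75ⁿ ≥ 39828/43.
2.75⁶ = 1771561/4096 falls short of 39828/43 but 2.75⁷ = 19487171/16384 reaches it, so n = 7.

7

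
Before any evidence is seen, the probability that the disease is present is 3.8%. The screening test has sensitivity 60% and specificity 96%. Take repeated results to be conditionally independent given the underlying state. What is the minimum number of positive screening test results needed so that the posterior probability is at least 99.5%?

4

Prior odds: 0.038 ÷ 0.962 = 19/481.
False-positive rate = 1 − 0.96 = 0.04; likelihood ratio of a positive = 0.6/0.04 = 15.
Target posterior odds = 0.995/0.005 = 199.
Require 15ⁿ ≥ 199 ÷ (19/481) = 95719/19.
15³ = 3375 falls short of 95719/19 but 15⁴ = 50625 reaches it, so n = 4.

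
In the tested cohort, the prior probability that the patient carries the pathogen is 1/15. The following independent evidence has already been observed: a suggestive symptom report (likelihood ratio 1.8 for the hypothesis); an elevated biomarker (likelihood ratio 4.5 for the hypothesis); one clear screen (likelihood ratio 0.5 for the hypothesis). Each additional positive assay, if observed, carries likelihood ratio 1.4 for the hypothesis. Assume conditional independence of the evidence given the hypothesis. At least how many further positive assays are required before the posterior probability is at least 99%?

18

Prior odds = (1/15)/(14/15) = 1/14.
Combined Bayes factor of the evidence already in hand = 1.8 × 4.5 × 0.5 = 4.05.
Odds after that evidence = (1/14) × 4.05 = 81/280.
Target odds = 0.99/0.01 = 99.
Need 1.4ⁿ ≥ 99 ÷ (81/280) = 3080/9.
1.4¹⁷ ≈304.913 falls short of 3080/9 but 1.4¹⁸ ≈426.879 reaches it, so n = 18.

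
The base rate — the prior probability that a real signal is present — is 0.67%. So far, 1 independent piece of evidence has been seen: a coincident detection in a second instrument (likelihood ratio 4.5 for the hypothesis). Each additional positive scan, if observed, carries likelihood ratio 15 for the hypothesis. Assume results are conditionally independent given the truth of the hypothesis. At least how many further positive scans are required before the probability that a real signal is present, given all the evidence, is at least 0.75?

2

Prior odds = 0.0067/0.9933 = 67/9933.
Bayes factor of the evidence already in hand = 4.5.
Odds after that evidence = (67/9933) × 4.5 = 201/6622.
Target odds = 0.75/0.25 = 3.
Need 15ⁿ ≥ 3 ÷ (201/6622) = 6622/67.
15¹ = 15 falls short of 6622/67 but 15² = 225 reaches it, so n = 2.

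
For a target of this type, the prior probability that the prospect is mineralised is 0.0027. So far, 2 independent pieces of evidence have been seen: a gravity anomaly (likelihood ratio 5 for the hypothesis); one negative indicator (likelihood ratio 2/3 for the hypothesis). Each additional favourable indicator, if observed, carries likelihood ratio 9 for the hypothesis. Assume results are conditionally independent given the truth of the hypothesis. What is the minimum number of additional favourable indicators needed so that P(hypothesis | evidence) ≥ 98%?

Prior odds = 0.0027/0.9973 = 27/9973.
Combined Bayes factor of the evidence already in hand = 5 × (2/3) = 10/3.
Odds after that evidence = (27/9973) × 10/3 = 90/9973.
Target odds = 0.98/0.02 = 49.
Need 9ⁿ ≥ 49 ÷ (90/9973) = 488677/90.
9³ = 729 falls short of 488677/90 but 9⁴ = 6561 reaches it, so n = 4.

4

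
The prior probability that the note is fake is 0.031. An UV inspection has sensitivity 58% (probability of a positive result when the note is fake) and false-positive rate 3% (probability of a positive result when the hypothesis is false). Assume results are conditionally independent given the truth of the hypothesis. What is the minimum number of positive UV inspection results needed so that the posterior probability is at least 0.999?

Prior odds = 0.031/0.969 = 31/969.
Likelihood ratio of a positive result = 0.58/0.03 = 58/3.
Target odds: 0.999 ÷ 0.001 = 999.
Need (31/969) × (58/3)ⁿ ≥ 999, i.e. (58/3)ⁿ ≥ 968031/31.
(58/3)³ = 195112/27 falls short of 968031/31 but (58/3)⁴ = 11316496/81 reaches it, so n = 4.

4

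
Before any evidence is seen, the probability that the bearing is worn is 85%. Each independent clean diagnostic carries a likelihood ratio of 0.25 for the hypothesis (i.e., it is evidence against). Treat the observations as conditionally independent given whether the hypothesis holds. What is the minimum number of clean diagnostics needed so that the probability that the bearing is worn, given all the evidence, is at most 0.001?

Prior odds: 0.85 ÷ 0.15 = 17/3.
Likelihood ratio per clean diagnostic = 0.25.
Target posterior odds = 0.001/0.999 = 1/999.
Need (17/3) × 0.25ⁿ ≤ 1/999, i.e. 0.25ⁿ ≤ 1/5661.
0.25⁶ = 1/4096 is still above 1/5661 but 0.25⁷ = 1/16384 is at or below it, so n = 7.

7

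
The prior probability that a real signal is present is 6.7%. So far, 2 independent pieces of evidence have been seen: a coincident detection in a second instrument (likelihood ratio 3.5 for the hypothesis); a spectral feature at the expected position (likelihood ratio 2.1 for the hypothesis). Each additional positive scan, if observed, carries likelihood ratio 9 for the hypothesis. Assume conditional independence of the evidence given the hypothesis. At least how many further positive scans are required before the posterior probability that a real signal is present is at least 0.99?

3

Prior odds = 0.067/0.933 = 67/933.
Combined Bayes factor of the evidence already in hand = 3.5 × 2.1 = 7.35.
Odds after that evidence = (67/933) × 7.35 = 3283/6220.
Target odds = 0.99/0.01 = 99.
Need 9ⁿ ≥ 99 ÷ (3283/6220) = 615780/3283.
9² = 81 falls short of 615780/3283 but 9³ = 729 reaches it, so n = 3.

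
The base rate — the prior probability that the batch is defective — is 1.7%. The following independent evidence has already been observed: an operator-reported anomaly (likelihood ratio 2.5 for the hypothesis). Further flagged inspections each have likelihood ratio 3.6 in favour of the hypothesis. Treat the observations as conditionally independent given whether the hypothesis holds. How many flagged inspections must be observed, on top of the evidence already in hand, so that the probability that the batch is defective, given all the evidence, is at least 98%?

6

Prior odds = 0.017/0.983 = 17/983.
Bayes factor of the evidence already in hand = 2.5.
Odds after that evidence = (17/983) × 2.5 = 85/1966.
Target odds = 0.98/0.02 = 49.
Need 3.6ⁿ ≥ 49 ÷ (85/1966) = 96334/85.
3.6⁵ = 604.66176 falls short of 96334/85 but 3.6⁶ = 34012224/15625 reaches it, so n = 6.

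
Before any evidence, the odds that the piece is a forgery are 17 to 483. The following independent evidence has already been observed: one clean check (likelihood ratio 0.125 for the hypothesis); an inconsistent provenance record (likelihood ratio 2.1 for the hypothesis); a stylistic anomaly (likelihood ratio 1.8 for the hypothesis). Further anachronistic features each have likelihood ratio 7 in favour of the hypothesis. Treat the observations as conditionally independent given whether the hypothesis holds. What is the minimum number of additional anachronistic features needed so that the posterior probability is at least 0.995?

5

Prior odds = 17/483.
Combined Bayes factor of the evidence already in hand = 0.125 × 2.1 × 1.8 = 0.4725.
Odds after that evidence = (17/483) × 0.4725 = 153/9200.
Target odds = 0.995/0.005 = 199.
Need 7ⁿ ≥ 199 ÷ (153/9200) = 1830800/153.
7⁴ = 2401 falls short of 1830800/153 but 7⁵ = 16807 reaches it, so n = 5.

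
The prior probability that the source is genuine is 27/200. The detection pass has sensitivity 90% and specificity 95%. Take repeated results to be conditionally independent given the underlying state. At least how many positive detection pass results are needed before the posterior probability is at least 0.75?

Prior odds: 0.135 ÷ 0.865 = 27/173.
False-positive rate = 1 − 0.95 = 0.05; likelihood ratio of a positive = 0.9/0.05 = 18.
Target odds: 0.75 ÷ 0.25 = 3.
Require 18ⁿ ≥ 3 ÷ (27/173) = 173/9.
18¹ = 18 falls short of 173/9 but 18² = 324 reaches it, so n = 2.

2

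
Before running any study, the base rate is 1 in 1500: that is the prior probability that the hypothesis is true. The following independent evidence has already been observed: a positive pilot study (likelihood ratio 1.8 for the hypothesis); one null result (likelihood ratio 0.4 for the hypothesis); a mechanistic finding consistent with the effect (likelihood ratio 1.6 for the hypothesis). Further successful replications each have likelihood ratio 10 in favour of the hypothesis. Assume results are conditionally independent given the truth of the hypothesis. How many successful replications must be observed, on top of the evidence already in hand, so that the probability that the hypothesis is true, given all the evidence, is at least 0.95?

5

Prior odds = (1/1500)/(1499/1500) = 1/1499.
Combined Bayes factor of the evidence already in hand = 1.8 × 0.4 × 1.6 = 1.152.
Odds after that evidence = (1/1499) × 1.152 = 144/187375.
Target odds = 0.95/0.05 = 19.
Need 10ⁿ ≥ 19 ÷ (144/187375) = 3560125/144.
10⁴ = 10000 falls short of 3560125/144 but 10⁵ = 100000 reaches it, so n = 5.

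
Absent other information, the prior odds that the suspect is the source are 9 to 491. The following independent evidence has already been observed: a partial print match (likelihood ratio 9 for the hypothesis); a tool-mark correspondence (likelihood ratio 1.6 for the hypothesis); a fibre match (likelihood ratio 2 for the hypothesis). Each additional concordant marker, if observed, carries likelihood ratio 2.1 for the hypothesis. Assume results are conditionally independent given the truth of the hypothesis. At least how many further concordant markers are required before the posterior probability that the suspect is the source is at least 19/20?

Prior odds = 9/491.
Combined Bayes factor of the evidence already in hand = 9 × 1.6 × 2 = 28.8.
Odds after that evidence = (9/491) × 28.8 = 1296/2455.
Target odds = 0.95/0.05 = 19.
Need 2.1ⁿ ≥ 19 ÷ (1296/2455) = 46645/1296.
2.1⁴ = 19.4481 falls short of 46645/1296 but 2.1⁵ = 4084101/100000 reaches it, so n = 5.

5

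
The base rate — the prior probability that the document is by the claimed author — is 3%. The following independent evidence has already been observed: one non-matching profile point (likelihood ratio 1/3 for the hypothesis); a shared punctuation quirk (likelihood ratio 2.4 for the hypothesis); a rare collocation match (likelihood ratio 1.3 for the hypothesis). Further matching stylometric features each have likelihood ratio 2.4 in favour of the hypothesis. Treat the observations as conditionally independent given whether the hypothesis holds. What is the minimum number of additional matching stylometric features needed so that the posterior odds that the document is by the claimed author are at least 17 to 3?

6

Prior odds = 0.03/0.97 = 3/97.
Combined Bayes factor of the evidence already in hand = (1/3) × 2.4 × 1.3 = 1.04.
Odds after that evidence = (3/97) × 1.04 = 78/2425.
Target odds = 17/3.
Need 2.4ⁿ ≥ 17/3 ÷ (78/2425) = 41225/234.
2.4⁵ = 79.62624 falls short of 41225/234 but 2.4⁶ = 2985984/15625 reaches it, so n = 6.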